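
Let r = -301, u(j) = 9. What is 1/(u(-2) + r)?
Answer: -1/292 ≈ -0.0034247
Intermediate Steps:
1/(u(-2) + r) = 1/(9 - 301) = 1/(-292) = -1/292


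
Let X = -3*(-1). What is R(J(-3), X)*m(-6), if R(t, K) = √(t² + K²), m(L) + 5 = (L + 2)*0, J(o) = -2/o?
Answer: -5*√85/3 ≈ -15.366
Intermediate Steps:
X = 3
m(L) = -5 (m(L) = -5 + (L + 2)*0 = -5 + (2 + L)*0 = -5 + 0 = -5)
R(t, K) = √(K² + t²)
R(J(-3), X)*m(-6) = √(3² + (-2/(-3))²)*(-5) = √(9 + (-2*(-⅓))²)*(-5) = √(9 + (⅔)²)*(-5) = √(9 + 4/9)*(-5) = √(85/9)*(-5) = (√85/3)*(-5) = -5*√85/3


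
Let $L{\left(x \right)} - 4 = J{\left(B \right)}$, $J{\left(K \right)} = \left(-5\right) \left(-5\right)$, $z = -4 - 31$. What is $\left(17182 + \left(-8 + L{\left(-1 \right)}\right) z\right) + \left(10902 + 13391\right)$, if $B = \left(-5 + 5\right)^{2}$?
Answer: $40740$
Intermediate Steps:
$z = -35$ ($z = -4 - 31 = -35$)
$B = 0$ ($B = 0^{2} = 0$)
$J{\left(K \right)} = 25$
$L{\left(x \right)} = 29$ ($L{\left(x \right)} = 4 + 25 = 29$)
$\left(17182 + \left(-8 + L{\left(-1 \right)}\right) z\right) + \left(10902 + 13391\right) = \left(17182 + \left(-8 + 29\right) \left(-35\right)\right) + \left(10902 + 13391\right) = \left(17182 + 21 \left(-35\right)\right) + 24293 = \left(17182 - 735\right) + 24293 = 16447 + 24293 = 40740$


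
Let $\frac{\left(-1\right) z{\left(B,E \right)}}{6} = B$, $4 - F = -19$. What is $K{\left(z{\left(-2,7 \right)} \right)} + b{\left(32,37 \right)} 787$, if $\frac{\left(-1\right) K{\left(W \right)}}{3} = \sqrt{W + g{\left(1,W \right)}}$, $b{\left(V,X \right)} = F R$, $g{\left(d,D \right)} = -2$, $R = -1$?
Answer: $-18101 - 3 \sqrt{10} \approx -18111.0$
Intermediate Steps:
$F = 23$ ($F = 4 - -19 = 4 + 19 = 23$)
$z{\left(B,E \right)} = - 6 B$
$b{\left(V,X \right)} = -23$ ($b{\left(V,X \right)} = 23 \left(-1\right) = -23$)
$K{\left(W \right)} = - 3 \sqrt{-2 + W}$ ($K{\left(W \right)} = - 3 \sqrt{W - 2} = - 3 \sqrt{-2 + W}$)
$K{\left(z{\left(-2,7 \right)} \right)} + b{\left(32,37 \right)} 787 = - 3 \sqrt{-2 - -12} - 18101 = - 3 \sqrt{-2 + 12} - 18101 = - 3 \sqrt{10} - 18101 = -18101 - 3 \sqrt{10}$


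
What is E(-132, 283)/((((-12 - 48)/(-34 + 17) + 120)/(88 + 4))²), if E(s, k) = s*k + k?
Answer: -5667757313/275625 ≈ -20563.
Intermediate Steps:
E(s, k) = k + k*s (E(s, k) = k*s + k = k + k*s)
E(-132, 283)/((((-12 - 48)/(-34 + 17) + 120)/(88 + 4))²) = (283*(1 - 132))/((((-12 - 48)/(-34 + 17) + 120)/(88 + 4))²) = (283*(-131))/(((-60/(-17) + 120)/92)²) = -37073*8464/(-60*(-1/17) + 120)² = -37073*8464/(60/17 + 120)² = -37073/(((2100/17)*(1/92))²) = -37073/((525/391)²) = -37073/275625/152881 = -37073*152881/275625 = -5667757313/275625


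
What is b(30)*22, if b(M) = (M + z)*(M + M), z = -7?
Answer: 30360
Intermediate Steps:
b(M) = 2*M*(-7 + M) (b(M) = (M - 7)*(M + M) = (-7 + M)*(2*M) = 2*M*(-7 + M))
b(30)*22 = (2*30*(-7 + 30))*22 = (2*30*23)*22 = 1380*22 = 30360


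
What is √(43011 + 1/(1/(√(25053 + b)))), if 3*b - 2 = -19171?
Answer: √(387099 + 3*√167970)/3 ≈ 207.72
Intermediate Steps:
b = -19169/3 (b = ⅔ + (⅓)*(-19171) = ⅔ - 19171/3 = -19169/3 ≈ -6389.7)
√(43011 + 1/(1/(√(25053 + b)))) = √(43011 + 1/(1/(√(25053 - 19169/3)))) = √(43011 + 1/(1/(√(55990/3)))) = √(43011 + 1/(1/(√167970/3))) = √(43011 + 1/(√167970/55990)) = √(43011 + √167970/3)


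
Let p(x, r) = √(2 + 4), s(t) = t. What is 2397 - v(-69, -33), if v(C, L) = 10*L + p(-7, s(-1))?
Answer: 2727 - √6 ≈ 2724.6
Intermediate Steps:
p(x, r) = √6
v(C, L) = √6 + 10*L (v(C, L) = 10*L + √6 = √6 + 10*L)
2397 - v(-69, -33) = 2397 - (√6 + 10*(-33)) = 2397 - (√6 - 330) = 2397 - (-330 + √6) = 2397 + (330 - √6) = 2727 - √6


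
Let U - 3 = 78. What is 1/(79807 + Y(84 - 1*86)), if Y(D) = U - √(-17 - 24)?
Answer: 79888/6382092585 + I*√41/6382092585 ≈ 1.2518e-5 + 1.0033e-9*I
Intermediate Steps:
U = 81 (U = 3 + 78 = 81)
Y(D) = 81 - I*√41 (Y(D) = 81 - √(-17 - 24) = 81 - √(-41) = 81 - I*√41)
1/(79807 + Y(84 - 1*86)) = 1/(79807 + (81 - I*√41)) = 1/(79888 - I*√41)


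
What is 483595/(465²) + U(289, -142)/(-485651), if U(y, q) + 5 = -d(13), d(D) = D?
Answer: 46972457479/21001977495 ≈ 2.2366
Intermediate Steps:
U(y, q) = -18 (U(y, q) = -5 - 1*13 = -5 - 13 = -18)
483595/(465²) + U(289, -142)/(-485651) = 483595/(465²) - 18/(-485651) = 483595/216225 - 18*(-1/485651) = 483595*(1/216225) + 18/485651 = 96719/43245 + 18/485651 = 46972457479/21001977495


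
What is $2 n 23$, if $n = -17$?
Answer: $-782$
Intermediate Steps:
$2 n 23 = 2 \left(-17\right) 23 = \left(-34\right) 23 = -782$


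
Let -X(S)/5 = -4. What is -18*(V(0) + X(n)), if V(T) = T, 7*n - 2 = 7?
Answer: -360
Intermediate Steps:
n = 9/7 (n = 2/7 + (1/7)*7 = 2/7 + 1 = 9/7 ≈ 1.2857)
X(S) = 20 (X(S) = -5*(-4) = 20)
-18*(V(0) + X(n)) = -18*(0 + 20) = -18*20 = -360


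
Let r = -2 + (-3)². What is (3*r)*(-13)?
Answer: -273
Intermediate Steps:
r = 7 (r = -2 + 9 = 7)
(3*r)*(-13) = (3*7)*(-13) = 21*(-13) = -273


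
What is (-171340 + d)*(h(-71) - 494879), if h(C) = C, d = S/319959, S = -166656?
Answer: 9044706684111400/106653 ≈ 8.4805e+10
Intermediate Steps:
d = -55552/106653 (d = -166656/319959 = -166656*1/319959 = -55552/106653 ≈ -0.52087)
(-171340 + d)*(h(-71) - 494879) = (-171340 - 55552/106653)*(-71 - 494879) = -18273980572/106653*(-494950) = 9044706684111400/106653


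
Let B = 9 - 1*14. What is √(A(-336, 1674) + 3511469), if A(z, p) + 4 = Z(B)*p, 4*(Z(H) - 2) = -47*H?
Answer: √14452642/2 ≈ 1900.8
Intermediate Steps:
B = -5 (B = 9 - 14 = -5)
Z(H) = 2 - 47*H/4 (Z(H) = 2 + (-47*H)/4 = 2 - 47*H/4)
A(z, p) = -4 + 243*p/4 (A(z, p) = -4 + (2 - 47/4*(-5))*p = -4 + (2 + 235/4)*p = -4 + 243*p/4)
√(A(-336, 1674) + 3511469) = √((-4 + (243/4)*1674) + 3511469) = √((-4 + 203391/2) + 3511469) = √(203383/2 + 3511469) = √(7226321/2) = √14452642/2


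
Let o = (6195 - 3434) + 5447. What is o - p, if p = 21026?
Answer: -12818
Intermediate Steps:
o = 8208 (o = 2761 + 5447 = 8208)
o - p = 8208 - 1*21026 = 8208 - 21026 = -12818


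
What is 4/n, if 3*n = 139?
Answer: 12/139 ≈ 0.086331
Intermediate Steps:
n = 139/3 (n = (1/3)*139 = 139/3 ≈ 46.333)
4/n = 4/(139/3) = 4*(3/139) = 12/139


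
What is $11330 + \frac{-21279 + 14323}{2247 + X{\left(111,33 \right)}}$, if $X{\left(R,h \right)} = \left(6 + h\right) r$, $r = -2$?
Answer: $\frac{24567814}{2169} \approx 11327.0$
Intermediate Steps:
$X{\left(R,h \right)} = -12 - 2 h$ ($X{\left(R,h \right)} = \left(6 + h\right) \left(-2\right) = -12 - 2 h$)
$11330 + \frac{-21279 + 14323}{2247 + X{\left(111,33 \right)}} = 11330 + \frac{-21279 + 14323}{2247 - 78} = 11330 - \frac{6956}{2247 - 78} = 11330 - \frac{6956}{2169} = \frac{24567814}{2169}$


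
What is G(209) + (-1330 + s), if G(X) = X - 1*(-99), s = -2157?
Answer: -3179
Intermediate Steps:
G(X) = 99 + X (G(X) = X + 99 = 99 + X)
G(209) + (-1330 + s) = (99 + 209) + (-1330 - 2157) = 308 - 3487 = -3179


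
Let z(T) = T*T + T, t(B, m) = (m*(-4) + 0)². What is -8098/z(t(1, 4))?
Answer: -4049/32896 ≈ -0.12308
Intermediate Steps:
t(B, m) = 16*m² (t(B, m) = (-4*m + 0)² = (-4*m)² = 16*m²)
z(T) = T + T² (z(T) = T² + T = T + T²)
-8098/z(t(1, 4)) = -8098*1/(256*(1 + 16*4²)) = -8098*1/(256*(1 + 16*16)) = -8098*1/(256*(1 + 256)) = -8098/(256*257) = -8098/65792 = -8098*1/65792 = -4049/32896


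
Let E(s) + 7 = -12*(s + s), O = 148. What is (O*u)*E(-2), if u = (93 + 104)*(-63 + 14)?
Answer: -58574404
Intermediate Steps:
E(s) = -7 - 24*s (E(s) = -7 - 12*(s + s) = -7 - 24*s)
u = -9653 (u = 197*(-49) = -9653)
(O*u)*E(-2) = (148*(-9653))*(-7 - 24*(-2)) = -1428644*(-7 + 48) = -1428644*41 = -58574404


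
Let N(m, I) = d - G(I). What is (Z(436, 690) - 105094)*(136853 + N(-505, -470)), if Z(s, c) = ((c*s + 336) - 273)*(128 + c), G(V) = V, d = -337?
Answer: 33703153250160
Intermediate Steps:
N(m, I) = -337 - I
Z(s, c) = (63 + c*s)*(128 + c) (Z(s, c) = ((336 + c*s) - 273)*(128 + c) = (63 + c*s)*(128 + c))
(Z(436, 690) - 105094)*(136853 + N(-505, -470)) = ((8064 + 63*690 + 436*690² + 128*690*436) - 105094)*(136853 + (-337 - 1*(-470))) = ((8064 + 43470 + 436*476100 + 38507520) - 105094)*(136853 + (-337 + 470)) = ((8064 + 43470 + 207579600 + 38507520) - 105094)*(136853 + 133) = (246138654 - 105094)*136986 = 246033560*136986 = 33703153250160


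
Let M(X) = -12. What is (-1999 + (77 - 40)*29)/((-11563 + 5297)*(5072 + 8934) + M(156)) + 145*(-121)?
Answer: -769888705717/43880804 ≈ -17545.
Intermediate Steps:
(-1999 + (77 - 40)*29)/((-11563 + 5297)*(5072 + 8934) + M(156)) + 145*(-121) = (-1999 + (77 - 40)*29)/((-11563 + 5297)*(5072 + 8934) - 12) + 145*(-121) = (-1999 + 37*29)/(-6266*14006 - 12) - 17545 = (-1999 + 1073)/(-87761596 - 12) - 17545 = -926/(-87761608) - 17545 = -926*(-1/87761608) - 17545 = 463/43880804 - 17545 = -769888705717/43880804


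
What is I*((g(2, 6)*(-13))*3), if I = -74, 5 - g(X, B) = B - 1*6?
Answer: 14430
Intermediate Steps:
g(X, B) = 11 - B (g(X, B) = 5 - (B - 1*6) = 5 - (B - 6) = 5 - (-6 + B) = 5 + (6 - B) = 11 - B)
I*((g(2, 6)*(-13))*3) = -74*(11 - 1*6)*(-13)*3 = -74*(11 - 6)*(-13)*3 = -74*5*(-13)*3 = -(-4810)*3 = -74*(-195) = 14430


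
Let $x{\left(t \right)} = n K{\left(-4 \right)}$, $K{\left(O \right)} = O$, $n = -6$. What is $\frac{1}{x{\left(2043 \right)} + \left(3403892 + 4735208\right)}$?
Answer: $\frac{1}{8139124} \approx 1.2286 \cdot 10^{-7}$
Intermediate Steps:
$x{\left(t \right)} = 24$ ($x{\left(t \right)} = \left(-6\right) \left(-4\right) = 24$)
$\frac{1}{x{\left(2043 \right)} + \left(3403892 + 4735208\right)} = \frac{1}{24 + \left(3403892 + 4735208\right)} = \frac{1}{24 + 8139100} = \frac{1}{8139124}$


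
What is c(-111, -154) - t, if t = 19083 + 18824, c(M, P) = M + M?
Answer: -38129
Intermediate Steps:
c(M, P) = 2*M
t = 37907
c(-111, -154) - t = 2*(-111) - 1*37907 = -222 - 37907 = -38129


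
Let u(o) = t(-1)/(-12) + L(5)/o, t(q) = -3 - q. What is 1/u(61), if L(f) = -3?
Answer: 366/43 ≈ 8.5116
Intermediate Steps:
u(o) = ⅙ - 3/o (u(o) = (-3 - 1*(-1))/(-12) - 3/o = (-3 + 1)*(-1/12) - 3/o = -2*(-1/12) - 3/o = ⅙ - 3/o)
1/u(61) = 1/((⅙)*(-18 + 61)/61) = 1/((⅙)*(1/61)*43) = 1/(43/366) = 366/43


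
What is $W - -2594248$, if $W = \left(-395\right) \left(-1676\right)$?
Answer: $3256268$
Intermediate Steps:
$W = 662020$
$W - -2594248 = 662020 - -2594248 = 662020 + 2594248 = 3256268$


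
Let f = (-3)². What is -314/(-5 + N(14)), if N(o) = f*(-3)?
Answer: 157/16 ≈ 9.8125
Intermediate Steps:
f = 9
N(o) = -27 (N(o) = 9*(-3) = -27)
-314/(-5 + N(14)) = -314/(-5 - 27) = -314/(-32) = -1/32*(-314) = 157/16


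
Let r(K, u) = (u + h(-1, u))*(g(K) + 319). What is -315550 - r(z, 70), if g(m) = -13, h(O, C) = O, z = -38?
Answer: -336664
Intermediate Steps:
r(K, u) = -306 + 306*u (r(K, u) = (u - 1)*(-13 + 319) = (-1 + u)*306 = -306 + 306*u)
-315550 - r(z, 70) = -315550 - (-306 + 306*70) = -315550 - (-306 + 21420) = -315550 - 1*21114 = -315550 - 21114 = -336664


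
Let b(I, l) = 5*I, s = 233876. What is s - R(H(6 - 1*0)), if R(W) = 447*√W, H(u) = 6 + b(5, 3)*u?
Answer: 233876 - 894*√39 ≈ 2.2829e+5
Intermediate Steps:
H(u) = 6 + 25*u (H(u) = 6 + (5*5)*u = 6 + 25*u)
s - R(H(6 - 1*0)) = 233876 - 447*√(6 + 25*(6 - 1*0)) = 233876 - 447*√(6 + 25*(6 + 0)) = 233876 - 447*√(6 + 25*6) = 233876 - 447*√(6 + 150) = 233876 - 447*√156 = 233876 - 447*2*√39 = 233876 - 894*√39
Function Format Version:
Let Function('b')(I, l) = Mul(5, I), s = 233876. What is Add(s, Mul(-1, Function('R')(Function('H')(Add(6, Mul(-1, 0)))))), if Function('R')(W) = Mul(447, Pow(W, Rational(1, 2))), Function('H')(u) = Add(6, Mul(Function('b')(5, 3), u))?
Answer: Add(233876, Mul(-894, Pow(39, Rational(1, 2)))) ≈ 2.2829e+5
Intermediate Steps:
Function('H')(u) = Add(6, Mul(25, u)) (Function('H')(u) = Add(6, Mul(Mul(5, 5), u)) = Add(6, Mul(25, u)))
Add(s, Mul(-1, Function('R')(Function('H')(Add(6, Mul(-1, 0)))))) = Add(233876, Mul(-1, Mul(447, Pow(Add(6, Mul(25, Add(6, Mul(-1, 0)))), Rational(1, 2))))) = Add(233876, Mul(-1, Mul(447, Pow(Add(6, Mul(25, Add(6, 0))), Rational(1, 2))))) = Add(233876, Mul(-1, Mul(447, Pow(Add(6, Mul(25, 6)), Rational(1, 2))))) = Add(233876, Mul(-1, Mul(447, Pow(Add(6, 150), Rational(1, 2))))) = Add(233876, Mul(-1, Mul(447, Pow(156, Rational(1, 2))))) = Add(233876, Mul(-1, Mul(447, Mul(2, Pow(39, Rational(1, 2)))))) = Add(233876, Mul(-1, Mul(894, Pow(39, Rational(1, 2))))) = Add(233876, Mul(-894, Pow(39, Rational(1, 2))))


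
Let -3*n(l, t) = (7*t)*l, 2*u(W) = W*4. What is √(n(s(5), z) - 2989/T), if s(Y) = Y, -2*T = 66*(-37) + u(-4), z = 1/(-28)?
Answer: I*√1821/30 ≈ 1.4224*I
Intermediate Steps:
u(W) = 2*W (u(W) = (W*4)/2 = (4*W)/2 = 2*W)
z = -1/28 ≈ -0.035714
T = 1225 (T = -(66*(-37) + 2*(-4))/2 = -(-2442 - 8)/2 = -½*(-2450) = 1225)
n(l, t) = -7*l*t/3 (n(l, t) = -7*t*l/3 = -7*l*t/3)
√(n(s(5), z) - 2989/T) = √(-7/3*5*(-1/28) - 2989/1225) = √(5/12 - 2989*1/1225) = √(5/12 - 61/25) = √(-607/300) = I*√1821/30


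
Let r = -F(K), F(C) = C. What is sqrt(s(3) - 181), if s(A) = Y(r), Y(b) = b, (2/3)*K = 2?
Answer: 2*I*sqrt(46) ≈ 13.565*I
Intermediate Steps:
K = 3 (K = (3/2)*2 = 3)
r = -3 (r = -1*3 = -3)
s(A) = -3
sqrt(s(3) - 181) = sqrt(-3 - 181) = sqrt(-184) = 2*I*sqrt(46)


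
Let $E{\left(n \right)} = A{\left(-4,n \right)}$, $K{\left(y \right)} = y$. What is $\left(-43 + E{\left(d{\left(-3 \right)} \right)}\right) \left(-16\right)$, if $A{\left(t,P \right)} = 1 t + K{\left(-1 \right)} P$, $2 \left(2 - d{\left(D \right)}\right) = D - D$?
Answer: $784$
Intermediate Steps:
$d{\left(D \right)} = 2$ ($d{\left(D \right)} = 2 - \frac{D - D}{2} = 2 - 0 = 2 + 0 = 2$)
$A{\left(t,P \right)} = t - P$ ($A{\left(t,P \right)} = 1 t - P = t - P$)
$E{\left(n \right)} = -4 - n$
$\left(-43 + E{\left(d{\left(-3 \right)} \right)}\right) \left(-16\right) = \left(-43 - 6\right) \left(-16\right) = \left(-49\right) \left(-16\right) = 784$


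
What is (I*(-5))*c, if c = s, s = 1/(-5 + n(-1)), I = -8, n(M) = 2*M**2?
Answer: -40/3 ≈ -13.333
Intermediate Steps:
s = -1/3 (s = 1/(-5 + 2*(-1)**2) = 1/(-5 + 2*1) = 1/(-5 + 2) = 1/(-3) = -1/3 ≈ -0.33333)
c = -1/3 ≈ -0.33333
(I*(-5))*c = -8*(-5)*(-1/3) = 40*(-1/3) = -40/3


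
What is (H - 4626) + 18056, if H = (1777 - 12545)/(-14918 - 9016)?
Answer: 160722194/11967 ≈ 13430.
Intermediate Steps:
H = 5384/11967 (H = -10768/(-23934) = -10768*(-1/23934) = 5384/11967 ≈ 0.44990)
(H - 4626) + 18056 = (5384/11967 - 4626) + 18056 = -55353958/11967 + 18056 = 160722194/11967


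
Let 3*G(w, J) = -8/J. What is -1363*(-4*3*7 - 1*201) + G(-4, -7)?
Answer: 8157563/21 ≈ 3.8846e+5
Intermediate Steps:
G(w, J) = -8/(3*J) (G(w, J) = (-8/J)/3 = -8/(3*J))
-1363*(-4*3*7 - 1*201) + G(-4, -7) = -1363*(-4*3*7 - 1*201) - 8/3/(-7) = -1363*(-12*7 - 201) - 8/3*(-1/7) = -1363*(-84 - 201) + 8/21 = -1363*(-285) + 8/21 = 388455 + 8/21 = 8157563/21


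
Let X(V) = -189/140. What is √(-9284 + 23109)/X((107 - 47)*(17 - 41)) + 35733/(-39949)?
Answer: -35733/39949 - 100*√553/27 ≈ -87.991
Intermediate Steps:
X(V) = -27/20 (X(V) = -189*1/140 = -27/20)
√(-9284 + 23109)/X((107 - 47)*(17 - 41)) + 35733/(-39949) = √(-9284 + 23109)/(-27/20) + 35733/(-39949) = √13825*(-20/27) + 35733*(-1/39949) = (5*√553)*(-20/27) - 35733/39949 = -100*√553/27 - 35733/39949 = -35733/39949 - 100*√553/27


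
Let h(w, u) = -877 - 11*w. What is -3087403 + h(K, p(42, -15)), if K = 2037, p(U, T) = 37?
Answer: -3110687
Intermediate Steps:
-3087403 + h(K, p(42, -15)) = -3087403 + (-877 - 11*2037) = -3087403 + (-877 - 22407) = -3087403 - 23284 = -3110687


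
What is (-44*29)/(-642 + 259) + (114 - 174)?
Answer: -21704/383 ≈ -56.668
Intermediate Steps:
(-44*29)/(-642 + 259) + (114 - 174) = -1276/(-383) - 60 = -1276*(-1/383) - 60 = 1276/383 - 60 = -21704/383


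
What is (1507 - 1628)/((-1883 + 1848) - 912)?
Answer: 121/947 ≈ 0.12777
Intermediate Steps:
(1507 - 1628)/((-1883 + 1848) - 912) = -121/(-35 - 912) = -121/(-947) = -121*(-1/947) = 121/947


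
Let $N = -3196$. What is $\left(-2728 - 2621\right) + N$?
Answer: $-8545$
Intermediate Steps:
$\left(-2728 - 2621\right) + N = \left(-2728 - 2621\right) - 3196 = -5349 - 3196 = -8545$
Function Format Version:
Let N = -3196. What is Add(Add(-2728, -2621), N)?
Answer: -8545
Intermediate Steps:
Add(Add(-2728, -2621), N) = Add(Add(-2728, -2621), -3196) = Add(-5349, -3196) = -8545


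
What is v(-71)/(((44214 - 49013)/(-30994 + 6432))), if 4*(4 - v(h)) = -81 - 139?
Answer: 1449158/4799 ≈ 301.97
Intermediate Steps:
v(h) = 59 (v(h) = 4 - (-81 - 139)/4 = 4 - ¼*(-220) = 4 + 55 = 59)
v(-71)/(((44214 - 49013)/(-30994 + 6432))) = 59/(((44214 - 49013)/(-30994 + 6432))) = 59/((-4799/(-24562))) = 59/((-4799*(-1/24562))) = 59/(4799/24562) = 59*(24562/4799) = 1449158/4799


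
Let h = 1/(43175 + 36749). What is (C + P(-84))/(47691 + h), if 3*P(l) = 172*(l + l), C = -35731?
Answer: -3625592412/3811655485 ≈ -0.95119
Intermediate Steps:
P(l) = 344*l/3 (P(l) = (172*(l + l))/3 = (172*(2*l))/3 = (344*l)/3 = 344*l/3)
h = 1/79924 ≈ 1.2512e-5
(C + P(-84))/(47691 + h) = (-35731 + (344/3)*(-84))/(47691 + 1/79924) = (-35731 - 9632)/(3811655485/79924) = -45363*79924/3811655485 = -3625592412/3811655485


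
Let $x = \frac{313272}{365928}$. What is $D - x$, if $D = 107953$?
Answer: $\frac{1645946338}{15247} \approx 1.0795 \cdot 10^{5}$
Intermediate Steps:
$x = \frac{13053}{15247}$ ($x = 313272 \cdot \frac{1}{365928} = \frac{13053}{15247} \approx 0.8561$)
$D - x = 107953 - \frac{13053}{15247} = \frac{1645946338}{15247}$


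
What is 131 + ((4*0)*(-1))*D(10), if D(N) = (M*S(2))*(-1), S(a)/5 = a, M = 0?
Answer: 131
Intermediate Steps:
S(a) = 5*a
D(N) = 0 (D(N) = (0*(5*2))*(-1) = (0*10)*(-1) = 0*(-1) = 0)
131 + ((4*0)*(-1))*D(10) = 131 + ((4*0)*(-1))*0 = 131 + (0*(-1))*0 = 131 + 0*0 = 131 + 0 = 131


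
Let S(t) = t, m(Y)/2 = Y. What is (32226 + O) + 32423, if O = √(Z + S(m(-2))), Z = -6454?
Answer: 64649 + I*√6458 ≈ 64649.0 + 80.362*I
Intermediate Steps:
m(Y) = 2*Y
O = I*√6458 (O = √(-6454 + 2*(-2)) = √(-6454 - 4) = √(-6458) = I*√6458 ≈ 80.362*I)
(32226 + O) + 32423 = (32226 + I*√6458) + 32423 = 64649 + I*√6458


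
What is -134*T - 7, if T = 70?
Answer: -9387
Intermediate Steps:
-134*T - 7 = -134*70 - 7 = -9380 - 7 = -9387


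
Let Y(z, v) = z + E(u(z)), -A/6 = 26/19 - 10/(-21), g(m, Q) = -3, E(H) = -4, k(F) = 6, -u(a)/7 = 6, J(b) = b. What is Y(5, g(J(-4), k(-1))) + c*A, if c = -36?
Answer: 53125/133 ≈ 399.44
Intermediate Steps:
u(a) = -42 (u(a) = -7*6 = -42)
A = -1472/133 (A = -6*(26/19 - 10/(-21)) = -6*(26*(1/19) - 10*(-1/21)) = -6*(26/19 + 10/21) = -6*736/399 = -1472/133 ≈ -11.068)
Y(z, v) = -4 + z (Y(z, v) = z - 4 = -4 + z)
Y(5, g(J(-4), k(-1))) + c*A = (-4 + 5) - 36*(-1472/133) = 1 + 52992/133 = 53125/133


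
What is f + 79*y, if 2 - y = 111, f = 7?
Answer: -8604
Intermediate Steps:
y = -109 (y = 2 - 1*111 = 2 - 111 = -109)
f + 79*y = 7 + 79*(-109) = 7 - 8611 = -8604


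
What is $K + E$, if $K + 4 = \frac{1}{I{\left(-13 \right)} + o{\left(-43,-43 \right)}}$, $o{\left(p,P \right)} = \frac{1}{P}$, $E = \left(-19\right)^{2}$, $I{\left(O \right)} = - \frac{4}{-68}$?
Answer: $\frac{10013}{26} \approx 385.12$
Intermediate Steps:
$I{\left(O \right)} = \frac{1}{17}$ ($I{\left(O \right)} = \left(-4\right) \left(- \frac{1}{68}\right) = \frac{1}{17}$)
$E = 361$
$K = \frac{627}{26}$ ($K = -4 + \frac{1}{\frac{1}{17} + \frac{1}{-43}} = -4 + \frac{1}{\frac{1}{17} - \frac{1}{43}} = -4 + \frac{1}{\frac{26}{731}} = -4 + \frac{731}{26} = \frac{627}{26} \approx 24.115$)
$K + E = \frac{627}{26} + 361 = \frac{10013}{26}$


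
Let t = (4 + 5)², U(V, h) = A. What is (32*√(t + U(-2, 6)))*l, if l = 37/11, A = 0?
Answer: 10656/11 ≈ 968.73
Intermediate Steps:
U(V, h) = 0
l = 37/11 (l = 37*(1/11) = 37/11 ≈ 3.3636)
t = 81 (t = 9² = 81)
(32*√(t + U(-2, 6)))*l = (32*√(81 + 0))*(37/11) = (32*√81)*(37/11) = (32*9)*(37/11) = 288*(37/11) = 10656/11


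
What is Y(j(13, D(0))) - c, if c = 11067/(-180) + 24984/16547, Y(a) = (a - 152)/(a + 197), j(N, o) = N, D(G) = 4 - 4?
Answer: 27479989/463316 ≈ 59.312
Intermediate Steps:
D(G) = 0
Y(a) = (-152 + a)/(197 + a)
c = -59542843/992820 (c = 11067*(-1/180) + 24984*(1/16547) = -3689/60 + 24984/16547 = -59542843/992820 ≈ -59.973)
Y(j(13, D(0))) - c = (-152 + 13)/(197 + 13) - 1*(-59542843/992820) = -139/210 + 59542843/992820 = 27479989/463316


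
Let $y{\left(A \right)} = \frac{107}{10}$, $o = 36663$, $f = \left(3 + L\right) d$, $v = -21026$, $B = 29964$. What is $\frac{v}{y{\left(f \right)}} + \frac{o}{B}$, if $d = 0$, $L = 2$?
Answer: $- \frac{190797203}{97156} \approx -1963.8$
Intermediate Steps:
$f = 0$ ($f = \left(3 + 2\right) 0 = 5 \cdot 0 = 0$)
$y{\left(A \right)} = \frac{107}{10}$ ($y{\left(A \right)} = 107 \cdot \frac{1}{10} = \frac{107}{10}$)
$\frac{v}{y{\left(f \right)}} + \frac{o}{B} = - \frac{21026}{\frac{107}{10}} + \frac{36663}{29964} = \left(-21026\right) \frac{10}{107} + 36663 \cdot \frac{1}{29964} = - \frac{210260}{107} + \frac{1111}{908} = - \frac{190797203}{97156}$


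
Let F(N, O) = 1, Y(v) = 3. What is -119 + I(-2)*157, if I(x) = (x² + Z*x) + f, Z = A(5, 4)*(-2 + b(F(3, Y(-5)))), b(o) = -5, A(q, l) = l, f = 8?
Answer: 10557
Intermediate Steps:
Z = -28 (Z = 4*(-2 - 5) = 4*(-7) = -28)
I(x) = 8 + x² - 28*x (I(x) = (x² - 28*x) + 8 = 8 + x² - 28*x)
-119 + I(-2)*157 = -119 + (8 + (-2)² - 28*(-2))*157 = -119 + (8 + 4 + 56)*157 = -119 + 68*157 = -119 + 10676 = 10557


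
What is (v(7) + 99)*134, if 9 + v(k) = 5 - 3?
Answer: 12328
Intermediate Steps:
v(k) = -7 (v(k) = -9 + (5 - 3) = -9 + 2 = -7)
(v(7) + 99)*134 = (-7 + 99)*134 = 92*134 = 12328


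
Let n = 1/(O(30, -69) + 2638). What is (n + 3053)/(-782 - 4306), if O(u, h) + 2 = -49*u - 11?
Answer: -440777/734580 ≈ -0.60004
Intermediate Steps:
O(u, h) = -13 - 49*u (O(u, h) = -2 + (-49*u - 11) = -2 + (-11 - 49*u) = -13 - 49*u)
n = 1/1155 (n = 1/((-13 - 49*30) + 2638) = 1/((-13 - 1470) + 2638) = 1/(-1483 + 2638) = 1/1155 ≈ 0.00086580)
(n + 3053)/(-782 - 4306) = (1/1155 + 3053)/(-782 - 4306) = (3526216/1155)/(-5088) = (3526216/1155)*(-1/5088) = -440777/734580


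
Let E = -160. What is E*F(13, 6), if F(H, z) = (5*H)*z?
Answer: -62400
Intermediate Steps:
F(H, z) = 5*H*z
E*F(13, 6) = -800*13*6 = -160*390 = -62400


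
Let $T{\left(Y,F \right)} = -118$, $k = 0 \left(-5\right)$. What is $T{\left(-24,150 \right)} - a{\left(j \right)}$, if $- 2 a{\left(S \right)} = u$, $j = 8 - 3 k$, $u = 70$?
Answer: $-83$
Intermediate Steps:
$k = 0$
$j = 8$ ($j = 8 - 0 = 8 + 0 = 8$)
$a{\left(S \right)} = -35$ ($a{\left(S \right)} = \left(- \frac{1}{2}\right) 70 = -35$)
$T{\left(-24,150 \right)} - a{\left(j \right)} = -118 - -35 = -118 + 35 = -83$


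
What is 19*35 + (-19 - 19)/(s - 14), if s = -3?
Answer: 11343/17 ≈ 667.24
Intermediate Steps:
19*35 + (-19 - 19)/(s - 14) = 19*35 + (-19 - 19)/(-3 - 14) = 665 - 38/(-17) = 665 - 38*(-1/17) = 665 + 38/17 = 11343/17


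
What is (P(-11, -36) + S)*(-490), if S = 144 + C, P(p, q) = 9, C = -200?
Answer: 23030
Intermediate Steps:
S = -56 (S = 144 - 200 = -56)
(P(-11, -36) + S)*(-490) = (9 - 56)*(-490) = -47*(-490) = 23030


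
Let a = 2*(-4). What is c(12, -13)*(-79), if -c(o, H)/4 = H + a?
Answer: -6636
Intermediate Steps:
a = -8
c(o, H) = 32 - 4*H (c(o, H) = -4*(H - 8) = -4*(-8 + H) = 32 - 4*H)
c(12, -13)*(-79) = (32 - 4*(-13))*(-79) = (32 + 52)*(-79) = 84*(-79) = -6636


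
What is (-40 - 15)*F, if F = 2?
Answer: -110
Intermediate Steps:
(-40 - 15)*F = (-40 - 15)*2 = -55*2 = -110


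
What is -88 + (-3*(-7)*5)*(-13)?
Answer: -1453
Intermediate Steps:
-88 + (-3*(-7)*5)*(-13) = -88 + (21*5)*(-13) = -88 + 105*(-13) = -88 - 1365 = -1453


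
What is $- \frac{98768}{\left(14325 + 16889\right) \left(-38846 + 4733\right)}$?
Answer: $\frac{49384}{532401591} \approx 9.2757 \cdot 10^{-5}$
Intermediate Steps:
$- \frac{98768}{\left(14325 + 16889\right) \left(-38846 + 4733\right)} = - \frac{98768}{31214 \left(-34113\right)} = - \frac{98768}{-1064803182} = \left(-98768\right) \left(- \frac{1}{1064803182}\right) = \frac{49384}{532401591}$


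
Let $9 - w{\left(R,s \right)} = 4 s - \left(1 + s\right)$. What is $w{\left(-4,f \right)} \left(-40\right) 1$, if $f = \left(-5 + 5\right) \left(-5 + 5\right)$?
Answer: $-400$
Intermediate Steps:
$f = 0$ ($f = 0 \cdot 0 = 0$)
$w{\left(R,s \right)} = 10 - 3 s$ ($w{\left(R,s \right)} = 9 - \left(4 s - \left(1 + s\right)\right) = 9 - \left(-1 + 3 s\right) = 10 - 3 s$)
$w{\left(-4,f \right)} \left(-40\right) 1 = \left(10 - 0\right) \left(-40\right) 1 = \left(10 + 0\right) \left(-40\right) 1 = 10 \left(-40\right) 1 = \left(-400\right) 1 = -400$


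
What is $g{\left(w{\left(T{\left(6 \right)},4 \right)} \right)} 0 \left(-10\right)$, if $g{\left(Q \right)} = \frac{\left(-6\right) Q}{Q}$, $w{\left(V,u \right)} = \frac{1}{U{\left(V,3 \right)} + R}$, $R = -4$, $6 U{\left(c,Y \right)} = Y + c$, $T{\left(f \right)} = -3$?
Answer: $0$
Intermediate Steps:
$U{\left(c,Y \right)} = \frac{Y}{6} + \frac{c}{6}$ ($U{\left(c,Y \right)} = \frac{Y + c}{6} = \frac{Y}{6} + \frac{c}{6}$)
$w{\left(V,u \right)} = \frac{1}{- \frac{7}{2} + \frac{V}{6}}$ ($w{\left(V,u \right)} = \frac{1}{\left(\frac{1}{6} \cdot 3 + \frac{V}{6}\right) - 4} = \frac{1}{\left(\frac{1}{2} + \frac{V}{6}\right) - 4} = \frac{1}{- \frac{7}{2} + \frac{V}{6}}$)
$g{\left(Q \right)} = -6$
$g{\left(w{\left(T{\left(6 \right)},4 \right)} \right)} 0 \left(-10\right) = \left(-6\right) 0 \left(-10\right) = 0 \left(-10\right) = 0$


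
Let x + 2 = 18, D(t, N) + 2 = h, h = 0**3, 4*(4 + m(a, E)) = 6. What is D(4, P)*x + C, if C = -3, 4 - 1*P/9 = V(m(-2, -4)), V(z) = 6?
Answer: -35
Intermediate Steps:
m(a, E) = -5/2 (m(a, E) = -4 + (1/4)*6 = -4 + 3/2 = -5/2)
h = 0
P = -18 (P = 36 - 9*6 = 36 - 54 = -18)
D(t, N) = -2 (D(t, N) = -2 + 0 = -2)
x = 16 (x = -2 + 18 = 16)
D(4, P)*x + C = -2*16 - 3 = -32 - 3 = -35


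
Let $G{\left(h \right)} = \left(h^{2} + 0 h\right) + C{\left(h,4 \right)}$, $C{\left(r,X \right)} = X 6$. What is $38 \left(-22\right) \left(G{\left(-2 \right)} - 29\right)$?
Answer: $836$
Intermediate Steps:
$C{\left(r,X \right)} = 6 X$
$G{\left(h \right)} = 24 + h^{2}$ ($G{\left(h \right)} = \left(h^{2} + 0 h\right) + 6 \cdot 4 = \left(h^{2} + 0\right) + 24 = h^{2} + 24 = 24 + h^{2}$)
$38 \left(-22\right) \left(G{\left(-2 \right)} - 29\right) = 38 \left(-22\right) \left(\left(24 + \left(-2\right)^{2}\right) - 29\right) = - 836 \left(\left(24 + 4\right) - 29\right) = - 836 \left(28 - 29\right) = \left(-836\right) \left(-1\right) = 836$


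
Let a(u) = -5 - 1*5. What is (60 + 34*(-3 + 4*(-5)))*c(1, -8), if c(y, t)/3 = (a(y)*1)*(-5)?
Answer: -108300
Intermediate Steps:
a(u) = -10 (a(u) = -5 - 5 = -10)
c(y, t) = 150 (c(y, t) = 3*(-10*1*(-5)) = 3*(-10*(-5)) = 3*50 = 150)
(60 + 34*(-3 + 4*(-5)))*c(1, -8) = (60 + 34*(-3 + 4*(-5)))*150 = (60 + 34*(-3 - 20))*150 = (60 + 34*(-23))*150 = (60 - 782)*150 = -722*150 = -108300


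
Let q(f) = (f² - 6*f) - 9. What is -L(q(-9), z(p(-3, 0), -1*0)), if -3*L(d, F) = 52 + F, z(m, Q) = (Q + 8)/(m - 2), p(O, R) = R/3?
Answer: 16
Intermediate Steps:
q(f) = -9 + f² - 6*f
p(O, R) = R/3 (p(O, R) = R*(⅓) = R/3)
z(m, Q) = (8 + Q)/(-2 + m)
L(d, F) = -52/3 - F/3 (L(d, F) = -(52 + F)/3 = -52/3 - F/3)
-L(q(-9), z(p(-3, 0), -1*0)) = -(-52/3 - (8 - 1*0)/(3*(-2 + (⅓)*0))) = -(-52/3 - (8 + 0)/(3*(-2 + 0))) = -(-52/3 - 8/(3*(-2))) = -(-52/3 - (-1)*8/6) = -(-52/3 - ⅓*(-4)) = -(-52/3 + 4/3) = -1*(-16) = 16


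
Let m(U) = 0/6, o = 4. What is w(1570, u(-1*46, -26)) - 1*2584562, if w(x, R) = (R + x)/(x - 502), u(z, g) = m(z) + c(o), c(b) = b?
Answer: -1380155321/534 ≈ -2.5846e+6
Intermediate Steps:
m(U) = 0 (m(U) = 0*(1/6) = 0)
u(z, g) = 4 (u(z, g) = 0 + 4 = 4)
w(x, R) = (R + x)/(-502 + x)
w(1570, u(-1*46, -26)) - 1*2584562 = (4 + 1570)/(-502 + 1570) - 1*2584562 = 1574/1068 - 2584562 = (1/1068)*1574 - 2584562 = 787/534 - 2584562 = -1380155321/534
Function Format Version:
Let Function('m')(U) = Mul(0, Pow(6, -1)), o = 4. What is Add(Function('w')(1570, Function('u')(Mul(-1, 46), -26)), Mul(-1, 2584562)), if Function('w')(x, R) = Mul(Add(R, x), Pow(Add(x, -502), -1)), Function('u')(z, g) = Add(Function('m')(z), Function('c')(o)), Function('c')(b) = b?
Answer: Rational(-1380155321, 534) ≈ -2.5846e+6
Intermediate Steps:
Function('m')(U) = 0 (Function('m')(U) = Mul(0, Rational(1, 6)) = 0)
Function('u')(z, g) = 4 (Function('u')(z, g) = Add(0, 4) = 4)
Function('w')(x, R) = Mul(Pow(Add(-502, x), -1), Add(R, x)) (Function('w')(x, R) = Mul(Add(R, x), Pow(Add(-502, x), -1)) = Mul(Pow(Add(-502, x), -1), Add(R, x)))
Add(Function('w')(1570, Function('u')(Mul(-1, 46), -26)), Mul(-1, 2584562)) = Add(Mul(Pow(Add(-502, 1570), -1), Add(4, 1570)), Mul(-1, 2584562)) = Add(Mul(Pow(1068, -1), 1574), -2584562) = Add(Mul(Rational(1, 1068), 1574), -2584562) = Add(Rational(787, 534), -2584562) = Rational(-1380155321, 534)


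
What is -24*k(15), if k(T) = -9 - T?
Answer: 576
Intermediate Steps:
-24*k(15) = -24*(-9 - 1*15) = -24*(-9 - 15) = -24*(-24) = 576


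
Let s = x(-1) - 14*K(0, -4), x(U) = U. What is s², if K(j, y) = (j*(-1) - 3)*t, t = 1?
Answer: 1681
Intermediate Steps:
K(j, y) = -3 - j (K(j, y) = (j*(-1) - 3)*1 = (-j - 3)*1 = (-3 - j)*1 = -3 - j)
s = 41 (s = -1 - 14*(-3 - 1*0) = -1 - 14*(-3 + 0) = -1 - 14*(-3) = -1 + 42 = 41)
s² = 41² = 1681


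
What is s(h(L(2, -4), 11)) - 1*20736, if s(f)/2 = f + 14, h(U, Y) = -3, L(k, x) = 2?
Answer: -20714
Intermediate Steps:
s(f) = 28 + 2*f (s(f) = 2*(f + 14) = 2*(14 + f) = 28 + 2*f)
s(h(L(2, -4), 11)) - 1*20736 = (28 + 2*(-3)) - 1*20736 = (28 - 6) - 20736 = 22 - 20736 = -20714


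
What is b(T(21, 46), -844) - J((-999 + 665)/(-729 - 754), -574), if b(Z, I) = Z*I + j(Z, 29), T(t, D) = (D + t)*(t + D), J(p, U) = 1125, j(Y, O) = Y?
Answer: -3785352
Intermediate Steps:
T(t, D) = (D + t)**2 (T(t, D) = (D + t)*(D + t) = (D + t)**2)
b(Z, I) = Z + I*Z (b(Z, I) = Z*I + Z = I*Z + Z = Z + I*Z)
b(T(21, 46), -844) - J((-999 + 665)/(-729 - 754), -574) = (46 + 21)**2*(1 - 844) - 1*1125 = 67**2*(-843) - 1125 = 4489*(-843) - 1125 = -3784227 - 1125 = -3785352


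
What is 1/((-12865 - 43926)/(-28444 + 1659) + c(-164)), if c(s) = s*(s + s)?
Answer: 26785/1440875511 ≈ 1.8589e-5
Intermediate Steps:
c(s) = 2*s² (c(s) = s*(2*s) = 2*s²)
1/((-12865 - 43926)/(-28444 + 1659) + c(-164)) = 1/((-12865 - 43926)/(-28444 + 1659) + 2*(-164)²) = 1/(-56791/(-26785) + 2*26896) = 1/(-56791*(-1/26785) + 53792) = 1/(56791/26785 + 53792) = 1/(1440875511/26785) = 26785/1440875511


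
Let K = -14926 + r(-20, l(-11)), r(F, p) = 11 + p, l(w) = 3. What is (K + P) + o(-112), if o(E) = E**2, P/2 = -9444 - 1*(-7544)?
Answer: -6168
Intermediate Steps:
P = -3800 (P = 2*(-9444 - 1*(-7544)) = 2*(-9444 + 7544) = 2*(-1900) = -3800)
K = -14912 (K = -14926 + (11 + 3) = -14926 + 14 = -14912)
(K + P) + o(-112) = (-14912 - 3800) + (-112)**2 = -18712 + 12544 = -6168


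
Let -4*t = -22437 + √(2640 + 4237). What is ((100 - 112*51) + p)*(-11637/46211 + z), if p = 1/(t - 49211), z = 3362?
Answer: -6629731542887506971635/351409178552223 + 3573044135*√13/351409178552223 ≈ -1.8866e+7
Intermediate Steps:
t = 22437/4 - 23*√13/4 (t = -(-22437 + √(2640 + 4237))/4 = -(-22437 + √6877)/4 = -(-22437 + 23*√13)/4 = 22437/4 - 23*√13/4 ≈ 5588.5)
p = 1/(-174407/4 - 23*√13/4) (p = 1/((22437/4 - 23*√13/4) - 49211) = 1/(-174407/4 - 23*√13/4) ≈ -2.2924e-5)
((100 - 112*51) + p)*(-11637/46211 + z) = ((100 - 112*51) + (-174407/7604448693 + 23*√13/7604448693))*(-11637/46211 + 3362) = ((100 - 5712) + (-174407/7604448693 + 23*√13/7604448693))*(-11637*1/46211 + 3362) = (-5612 + (-174407/7604448693 + 23*√13/7604448693))*(-11637/46211 + 3362) = (-42676166239523/7604448693 + 23*√13/7604448693)*(155349745/46211) = -6629731542887506971635/351409178552223 + 3573044135*√13/351409178552223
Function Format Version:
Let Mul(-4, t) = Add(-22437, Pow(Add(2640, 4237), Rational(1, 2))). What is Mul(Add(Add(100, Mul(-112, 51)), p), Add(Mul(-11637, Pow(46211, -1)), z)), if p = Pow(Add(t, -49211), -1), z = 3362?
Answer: Add(Rational(-6629731542887506971635, 351409178552223), Mul(Rational(3573044135, 351409178552223), Pow(13, Rational(1, 2)))) ≈ -1.8866e+7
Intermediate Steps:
t = Add(Rational(22437, 4), Mul(Rational(-23, 4), Pow(13, Rational(1, 2)))) (t = Mul(Rational(-1, 4), Add(-22437, Pow(Add(2640, 4237), Rational(1, 2)))) = Mul(Rational(-1, 4), Add(-22437, Pow(6877, Rational(1, 2)))) = Mul(Rational(-1, 4), Add(-22437, Mul(23, Pow(13, Rational(1, 2))))) = Add(Rational(22437, 4), Mul(Rational(-23, 4), Pow(13, Rational(1, 2)))) ≈ 5588.5)
p = Pow(Add(Rational(-174407, 4), Mul(Rational(-23, 4), Pow(13, Rational(1, 2)))), -1) (p = Pow(Add(Add(Rational(22437, 4), Mul(Rational(-23, 4), Pow(13, Rational(1, 2)))), -49211), -1) = Pow(Add(Rational(-174407, 4), Mul(Rational(-23, 4), Pow(13, Rational(1, 2)))), -1) ≈ -2.2924e-5)
Mul(Add(Add(100, Mul(-112, 51)), p), Add(Mul(-11637, Pow(46211, -1)), z)) = Mul(Add(Add(100, Mul(-112, 51)), Add(Rational(-174407, 7604448693), Mul(Rational(23, 7604448693), Pow(13, Rational(1, 2))))), Add(Mul(-11637, Pow(46211, -1)), 3362)) = Mul(Add(Add(100, -5712), Add(Rational(-174407, 7604448693), Mul(Rational(23, 7604448693), Pow(13, Rational(1, 2))))), Add(Mul(-11637, Rational(1, 46211)), 3362)) = Mul(Add(-5612, Add(Rational(-174407, 7604448693), Mul(Rational(23, 7604448693), Pow(13, Rational(1, 2))))), Add(Rational(-11637, 46211), 3362)) = Mul(Add(Rational(-42676166239523, 7604448693), Mul(Rational(23, 7604448693), Pow(13, Rational(1, 2)))), Rational(155349745, 46211)) = Add(Rational(-6629731542887506971635, 351409178552223), Mul(Rational(3573044135, 351409178552223), Pow(13, Rational(1, 2))))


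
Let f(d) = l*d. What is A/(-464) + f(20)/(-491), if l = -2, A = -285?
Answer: 158495/227824 ≈ 0.69569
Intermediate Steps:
f(d) = -2*d
A/(-464) + f(20)/(-491) = -285/(-464) - 2*20/(-491) = -285*(-1/464) - 40*(-1/491) = 285/464 + 40/491 = 158495/227824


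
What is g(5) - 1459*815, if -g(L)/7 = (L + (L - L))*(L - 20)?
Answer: -1188560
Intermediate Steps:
g(L) = -7*L*(-20 + L) (g(L) = -7*(L + (L - L))*(L - 20) = -7*(L + 0)*(-20 + L) = -7*L*(-20 + L))
g(5) - 1459*815 = 7*5*(20 - 1*5) - 1459*815 = 7*5*(20 - 5) - 1189085 = 7*5*15 - 1189085 = 525 - 1189085 = -1188560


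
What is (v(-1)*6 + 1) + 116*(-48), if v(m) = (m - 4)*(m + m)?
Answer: -5507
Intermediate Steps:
v(m) = 2*m*(-4 + m) (v(m) = (-4 + m)*(2*m) = 2*m*(-4 + m))
(v(-1)*6 + 1) + 116*(-48) = ((2*(-1)*(-4 - 1))*6 + 1) + 116*(-48) = ((2*(-1)*(-5))*6 + 1) - 5568 = (10*6 + 1) - 5568 = (60 + 1) - 5568 = 61 - 5568 = -5507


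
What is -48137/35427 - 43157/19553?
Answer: -2470145800/692704131 ≈ -3.5659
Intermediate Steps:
-48137/35427 - 43157/19553 = -2470145800/692704131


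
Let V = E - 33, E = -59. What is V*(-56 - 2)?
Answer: 5336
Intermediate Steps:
V = -92 (V = -59 - 33 = -92)
V*(-56 - 2) = -92*(-56 - 2) = -92*(-58) = 5336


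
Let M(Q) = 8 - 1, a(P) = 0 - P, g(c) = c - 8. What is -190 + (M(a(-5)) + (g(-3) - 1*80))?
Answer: -274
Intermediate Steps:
g(c) = -8 + c
a(P) = -P
M(Q) = 7
-190 + (M(a(-5)) + (g(-3) - 1*80)) = -190 + (7 + ((-8 - 3) - 1*80)) = -190 + (7 + (-11 - 80)) = -190 + (7 - 91) = -190 - 84 = -274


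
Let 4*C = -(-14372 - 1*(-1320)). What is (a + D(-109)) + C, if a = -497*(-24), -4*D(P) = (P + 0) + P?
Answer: 30491/2 ≈ 15246.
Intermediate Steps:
D(P) = -P/2 (D(P) = -((P + 0) + P)/4 = -(P + P)/4 = -P/2)
C = 3263 (C = (-(-14372 - 1*(-1320)))/4 = (-(-14372 + 1320))/4 = (-1*(-13052))/4 = (1/4)*13052 = 3263)
a = 11928
(a + D(-109)) + C = (11928 - 1/2*(-109)) + 3263 = (11928 + 109/2) + 3263 = 23965/2 + 3263 = 30491/2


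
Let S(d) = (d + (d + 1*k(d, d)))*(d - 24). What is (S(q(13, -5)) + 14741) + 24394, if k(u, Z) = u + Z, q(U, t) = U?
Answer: 38563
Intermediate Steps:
k(u, Z) = Z + u
S(d) = 4*d*(-24 + d) (S(d) = (d + (d + 1*(d + d)))*(d - 24) = (d + (d + 1*(2*d)))*(-24 + d) = (d + (d + 2*d))*(-24 + d) = (d + 3*d)*(-24 + d) = (4*d)*(-24 + d) = 4*d*(-24 + d))
(S(q(13, -5)) + 14741) + 24394 = (4*13*(-24 + 13) + 14741) + 24394 = (4*13*(-11) + 14741) + 24394 = (-572 + 14741) + 24394 = 14169 + 24394 = 38563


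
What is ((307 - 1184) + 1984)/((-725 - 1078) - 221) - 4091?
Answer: -8281291/2024 ≈ -4091.5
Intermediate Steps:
((307 - 1184) + 1984)/((-725 - 1078) - 221) - 4091 = (-877 + 1984)/(-1803 - 221) - 4091 = 1107/(-2024) - 4091 = 1107*(-1/2024) - 4091 = -1107/2024 - 4091 = -8281291/2024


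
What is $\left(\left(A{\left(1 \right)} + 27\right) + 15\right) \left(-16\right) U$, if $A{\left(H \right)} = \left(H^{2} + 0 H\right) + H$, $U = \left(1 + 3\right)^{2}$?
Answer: $-11264$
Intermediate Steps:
$U = 16$ ($U = 4^{2} = 16$)
$A{\left(H \right)} = H + H^{2}$ ($A{\left(H \right)} = \left(H^{2} + 0\right) + H = H^{2} + H = H + H^{2}$)
$\left(\left(A{\left(1 \right)} + 27\right) + 15\right) \left(-16\right) U = \left(\left(1 \left(1 + 1\right) + 27\right) + 15\right) \left(-16\right) 16 = \left(\left(1 \cdot 2 + 27\right) + 15\right) \left(-16\right) 16 = \left(\left(2 + 27\right) + 15\right) \left(-16\right) 16 = \left(29 + 15\right) \left(-16\right) 16 = 44 \left(-16\right) 16 = \left(-704\right) 16 = -11264$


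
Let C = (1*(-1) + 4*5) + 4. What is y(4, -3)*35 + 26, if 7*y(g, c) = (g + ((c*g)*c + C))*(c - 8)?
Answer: -3439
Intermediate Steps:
C = 23 (C = (-1 + 20) + 4 = 19 + 4 = 23)
y(g, c) = (-8 + c)*(23 + g + g*c²)/7 (y(g, c) = ((g + ((c*g)*c + 23))*(c - 8))/7 = ((g + (g*c² + 23))*(-8 + c))/7 = ((g + (23 + g*c²))*(-8 + c))/7 = ((23 + g + g*c²)*(-8 + c))/7 = ((-8 + c)*(23 + g + g*c²))/7 = (-8 + c)*(23 + g + g*c²)/7)
y(4, -3)*35 + 26 = (-184/7 - 8/7*4 + (23/7)*(-3) - 8/7*4*(-3)² + (⅐)*(-3)*4 + (⅐)*4*(-3)³)*35 + 26 = (-184/7 - 32/7 - 69/7 - 8/7*4*9 - 12/7 + (⅐)*4*(-27))*35 + 26 = (-184/7 - 32/7 - 69/7 - 288/7 - 12/7 - 108/7)*35 + 26 = -99*35 + 26 = -3465 + 26 = -3439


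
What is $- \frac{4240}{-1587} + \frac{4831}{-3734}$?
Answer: $\frac{8165363}{5925858} \approx 1.3779$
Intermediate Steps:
$- \frac{4240}{-1587} + \frac{4831}{-3734} = \left(-4240\right) \left(- \frac{1}{1587}\right) + 4831 \left(- \frac{1}{3734}\right) = \frac{4240}{1587} - \frac{4831}{3734} = \frac{8165363}{5925858}$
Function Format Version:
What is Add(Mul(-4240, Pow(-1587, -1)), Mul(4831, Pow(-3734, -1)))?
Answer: Rational(8165363, 5925858) ≈ 1.3779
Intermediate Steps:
Add(Mul(-4240, Pow(-1587, -1)), Mul(4831, Pow(-3734, -1))) = Add(Mul(-4240, Rational(-1, 1587)), Mul(4831, Rational(-1, 3734))) = Add(Rational(4240, 1587), Rational(-4831, 3734)) = Rational(8165363, 5925858)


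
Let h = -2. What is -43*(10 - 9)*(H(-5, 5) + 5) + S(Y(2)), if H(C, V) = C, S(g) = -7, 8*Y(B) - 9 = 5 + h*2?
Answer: -7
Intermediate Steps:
Y(B) = 5/4 (Y(B) = 9/8 + (5 - 2*2)/8 = 9/8 + (5 - 4)/8 = 9/8 + (⅛)*1 = 9/8 + ⅛ = 5/4)
-43*(10 - 9)*(H(-5, 5) + 5) + S(Y(2)) = -43*(10 - 9)*(-5 + 5) - 7 = -43*0 - 7 = 0 - 7 = -7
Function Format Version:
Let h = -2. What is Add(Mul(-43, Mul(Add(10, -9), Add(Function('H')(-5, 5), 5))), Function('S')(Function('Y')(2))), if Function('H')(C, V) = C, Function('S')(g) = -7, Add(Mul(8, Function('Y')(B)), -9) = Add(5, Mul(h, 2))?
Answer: -7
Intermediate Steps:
Function('Y')(B) = Rational(5, 4) (Function('Y')(B) = Add(Rational(9, 8), Mul(Rational(1, 8), Add(5, Mul(-2, 2)))) = Add(Rational(9, 8), Mul(Rational(1, 8), Add(5, -4))) = Add(Rational(9, 8), Mul(Rational(1, 8), 1)) = Add(Rational(9, 8), Rational(1, 8)) = Rational(5, 4))
Add(Mul(-43, Mul(Add(10, -9), Add(Function('H')(-5, 5), 5))), Function('S')(Function('Y')(2))) = Add(Mul(-43, Mul(Add(10, -9), Add(-5, 5))), -7) = Add(Mul(-43, Mul(1, 0)), -7) = Add(Mul(-43, 0), -7) = Add(0, -7) = -7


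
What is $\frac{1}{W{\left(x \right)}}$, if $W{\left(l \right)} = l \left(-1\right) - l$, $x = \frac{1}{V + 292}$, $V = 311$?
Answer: $- \frac{603}{2} \approx -301.5$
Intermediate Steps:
$x = \frac{1}{603}$ ($x = \frac{1}{311 + 292} = \frac{1}{603} \approx 0.0016584$)
$W{\left(l \right)} = - 2 l$ ($W{\left(l \right)} = - l - l = - 2 l$)
$\frac{1}{W{\left(x \right)}} = \frac{1}{\left(-2\right) \frac{1}{603}} = \frac{1}{- \frac{2}{603}} = - \frac{603}{2}$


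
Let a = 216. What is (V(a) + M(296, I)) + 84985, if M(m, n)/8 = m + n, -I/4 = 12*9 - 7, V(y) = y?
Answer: 84337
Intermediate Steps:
I = -404 (I = -4*(12*9 - 7) = -4*(108 - 7) = -4*101 = -404)
M(m, n) = 8*m + 8*n (M(m, n) = 8*(m + n) = 8*m + 8*n)
(V(a) + M(296, I)) + 84985 = (216 + (8*296 + 8*(-404))) + 84985 = (216 + (2368 - 3232)) + 84985 = (216 - 864) + 84985 = -648 + 84985 = 84337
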